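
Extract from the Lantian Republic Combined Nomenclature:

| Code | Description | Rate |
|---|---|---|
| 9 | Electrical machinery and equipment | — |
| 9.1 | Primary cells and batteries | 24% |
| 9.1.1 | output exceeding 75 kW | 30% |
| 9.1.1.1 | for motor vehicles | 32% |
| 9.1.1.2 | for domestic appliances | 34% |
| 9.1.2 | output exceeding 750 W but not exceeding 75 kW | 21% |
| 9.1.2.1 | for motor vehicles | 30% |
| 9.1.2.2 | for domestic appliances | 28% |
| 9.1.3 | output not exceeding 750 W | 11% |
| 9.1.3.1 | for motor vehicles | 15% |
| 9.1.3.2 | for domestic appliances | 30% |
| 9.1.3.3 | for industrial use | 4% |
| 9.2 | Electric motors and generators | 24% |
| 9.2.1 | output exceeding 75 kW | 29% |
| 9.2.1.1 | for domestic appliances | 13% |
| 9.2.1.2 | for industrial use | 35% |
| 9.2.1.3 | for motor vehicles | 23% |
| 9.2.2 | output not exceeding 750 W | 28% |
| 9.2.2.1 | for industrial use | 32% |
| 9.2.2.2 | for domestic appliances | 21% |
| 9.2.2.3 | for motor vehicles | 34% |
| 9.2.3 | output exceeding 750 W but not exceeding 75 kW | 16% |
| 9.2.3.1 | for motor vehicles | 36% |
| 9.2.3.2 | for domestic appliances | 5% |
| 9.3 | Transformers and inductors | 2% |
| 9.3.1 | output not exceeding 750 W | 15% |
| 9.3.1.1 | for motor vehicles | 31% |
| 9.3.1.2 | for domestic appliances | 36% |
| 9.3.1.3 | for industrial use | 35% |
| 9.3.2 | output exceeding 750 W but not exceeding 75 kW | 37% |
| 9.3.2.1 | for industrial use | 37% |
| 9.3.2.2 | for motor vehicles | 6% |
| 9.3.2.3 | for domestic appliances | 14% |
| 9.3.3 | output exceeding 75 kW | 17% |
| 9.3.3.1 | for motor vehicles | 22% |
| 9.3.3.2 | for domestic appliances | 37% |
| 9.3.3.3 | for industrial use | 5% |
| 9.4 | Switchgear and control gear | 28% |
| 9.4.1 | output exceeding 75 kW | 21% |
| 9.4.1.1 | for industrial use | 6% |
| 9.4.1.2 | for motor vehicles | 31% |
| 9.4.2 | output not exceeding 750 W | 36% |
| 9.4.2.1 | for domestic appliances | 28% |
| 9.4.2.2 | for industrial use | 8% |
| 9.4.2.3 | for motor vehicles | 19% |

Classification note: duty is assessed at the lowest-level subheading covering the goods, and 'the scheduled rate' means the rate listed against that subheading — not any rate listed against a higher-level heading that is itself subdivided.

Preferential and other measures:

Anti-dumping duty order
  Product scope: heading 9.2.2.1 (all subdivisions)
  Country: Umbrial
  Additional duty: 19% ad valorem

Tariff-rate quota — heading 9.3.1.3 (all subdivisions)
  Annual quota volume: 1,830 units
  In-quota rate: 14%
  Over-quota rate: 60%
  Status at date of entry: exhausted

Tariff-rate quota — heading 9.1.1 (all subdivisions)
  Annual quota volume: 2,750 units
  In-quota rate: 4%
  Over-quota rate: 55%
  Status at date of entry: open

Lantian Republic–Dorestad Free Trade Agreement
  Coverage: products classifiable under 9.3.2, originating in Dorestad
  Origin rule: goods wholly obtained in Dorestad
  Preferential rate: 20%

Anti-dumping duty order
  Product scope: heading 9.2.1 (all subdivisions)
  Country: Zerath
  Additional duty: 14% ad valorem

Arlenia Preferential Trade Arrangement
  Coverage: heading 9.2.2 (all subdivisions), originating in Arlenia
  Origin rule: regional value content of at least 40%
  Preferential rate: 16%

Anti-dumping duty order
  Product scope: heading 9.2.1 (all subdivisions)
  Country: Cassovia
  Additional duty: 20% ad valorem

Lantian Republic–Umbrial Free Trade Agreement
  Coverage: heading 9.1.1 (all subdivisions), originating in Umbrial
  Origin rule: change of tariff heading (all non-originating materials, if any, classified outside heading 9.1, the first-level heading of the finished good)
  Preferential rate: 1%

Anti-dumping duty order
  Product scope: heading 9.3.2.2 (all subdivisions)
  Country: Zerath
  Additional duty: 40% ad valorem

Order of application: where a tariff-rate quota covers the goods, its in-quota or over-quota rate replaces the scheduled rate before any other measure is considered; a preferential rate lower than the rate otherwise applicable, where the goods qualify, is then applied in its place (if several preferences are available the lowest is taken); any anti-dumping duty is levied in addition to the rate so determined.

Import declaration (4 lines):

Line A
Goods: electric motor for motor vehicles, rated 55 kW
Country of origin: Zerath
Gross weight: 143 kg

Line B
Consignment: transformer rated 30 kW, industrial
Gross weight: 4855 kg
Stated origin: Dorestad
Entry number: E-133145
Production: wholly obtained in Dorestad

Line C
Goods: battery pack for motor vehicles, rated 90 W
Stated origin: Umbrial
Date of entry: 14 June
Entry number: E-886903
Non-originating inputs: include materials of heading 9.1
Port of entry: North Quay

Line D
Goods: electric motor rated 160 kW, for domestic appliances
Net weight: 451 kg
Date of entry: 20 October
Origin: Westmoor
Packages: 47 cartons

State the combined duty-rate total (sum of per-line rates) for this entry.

84%

Line A: electric motor → 9.2; rated 55 kW → 9.2.3; for motor vehicles → 9.2.3.1. Scheduled 36%. No special measure applies. → 36%.
Line B: transformer → 9.3; rated 30 kW → 9.3.2; industrial → 9.3.2.1. Scheduled 37%. Dorestad agreement on 9.3.2: wholly obtained → 20% available; preferential 20%. → 20%.
Line C: battery pack → 9.1; rated 90 W → 9.1.3; for motor vehicles → 9.1.3.1. Scheduled 15%. Umbrial agreement on 9.1.1: 9.1.3.1 not covered. → 15%.
Line D: electric motor → 9.2; rated 160 kW → 9.2.1; for domestic appliances → 9.2.1.1. Scheduled 13%. No special measure applies. → 13%.
Sum: 36% + 20% + 15% + 13% = 84%.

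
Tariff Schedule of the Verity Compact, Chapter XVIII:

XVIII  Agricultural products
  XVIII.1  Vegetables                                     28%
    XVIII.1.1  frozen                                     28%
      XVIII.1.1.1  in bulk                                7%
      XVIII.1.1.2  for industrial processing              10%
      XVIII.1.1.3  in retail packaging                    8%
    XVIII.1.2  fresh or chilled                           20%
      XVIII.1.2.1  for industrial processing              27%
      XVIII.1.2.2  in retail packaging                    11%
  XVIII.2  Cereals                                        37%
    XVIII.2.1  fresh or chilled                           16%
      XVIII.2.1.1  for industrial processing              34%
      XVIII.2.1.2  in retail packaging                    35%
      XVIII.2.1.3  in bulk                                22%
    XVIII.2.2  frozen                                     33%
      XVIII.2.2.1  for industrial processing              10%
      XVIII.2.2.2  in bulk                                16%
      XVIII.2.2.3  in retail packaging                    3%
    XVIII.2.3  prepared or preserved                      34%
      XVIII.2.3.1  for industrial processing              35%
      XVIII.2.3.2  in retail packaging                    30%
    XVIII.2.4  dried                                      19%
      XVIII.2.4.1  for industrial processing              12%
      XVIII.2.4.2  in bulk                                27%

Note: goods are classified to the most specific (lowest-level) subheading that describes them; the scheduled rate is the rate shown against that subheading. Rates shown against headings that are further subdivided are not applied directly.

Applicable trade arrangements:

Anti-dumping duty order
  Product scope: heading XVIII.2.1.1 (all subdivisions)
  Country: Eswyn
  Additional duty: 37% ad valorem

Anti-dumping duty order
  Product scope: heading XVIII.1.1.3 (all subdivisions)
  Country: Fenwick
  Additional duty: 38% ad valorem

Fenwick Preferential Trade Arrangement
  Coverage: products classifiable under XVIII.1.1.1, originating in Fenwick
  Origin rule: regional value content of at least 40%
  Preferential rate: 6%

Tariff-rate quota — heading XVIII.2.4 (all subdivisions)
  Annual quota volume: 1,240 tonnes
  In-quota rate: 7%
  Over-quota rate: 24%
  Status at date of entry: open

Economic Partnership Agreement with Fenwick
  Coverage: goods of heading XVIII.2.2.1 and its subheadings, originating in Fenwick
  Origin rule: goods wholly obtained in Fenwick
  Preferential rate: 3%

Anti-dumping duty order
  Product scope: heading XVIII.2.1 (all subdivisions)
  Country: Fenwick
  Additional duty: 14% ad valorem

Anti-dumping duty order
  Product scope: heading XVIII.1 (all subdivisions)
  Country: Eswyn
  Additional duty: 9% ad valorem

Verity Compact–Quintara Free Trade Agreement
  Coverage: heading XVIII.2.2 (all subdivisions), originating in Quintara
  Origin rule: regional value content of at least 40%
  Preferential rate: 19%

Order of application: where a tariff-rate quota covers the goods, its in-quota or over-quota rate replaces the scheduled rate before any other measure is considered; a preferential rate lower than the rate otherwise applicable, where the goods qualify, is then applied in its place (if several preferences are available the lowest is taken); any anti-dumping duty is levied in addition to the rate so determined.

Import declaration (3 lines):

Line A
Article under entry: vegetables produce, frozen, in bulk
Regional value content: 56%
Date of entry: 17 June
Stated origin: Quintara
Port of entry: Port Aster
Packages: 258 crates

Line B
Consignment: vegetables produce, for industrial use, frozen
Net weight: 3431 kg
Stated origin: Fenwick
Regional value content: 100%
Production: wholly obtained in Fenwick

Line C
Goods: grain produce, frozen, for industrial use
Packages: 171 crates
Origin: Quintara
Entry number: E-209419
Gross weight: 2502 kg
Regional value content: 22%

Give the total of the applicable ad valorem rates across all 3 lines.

27%

Line A: vegetables → XVIII.1; frozen → XVIII.1.1; in bulk → XVIII.1.1.1. Scheduled 7%. Quintara agreement on XVIII.2.2: XVIII.1.1.1 not covered. → 7%.
Line B: vegetables → XVIII.1; frozen → XVIII.1.1; for industrial use → XVIII.1.1.2. Scheduled 10%. Fenwick agreement on XVIII.1.1.1: XVIII.1.1.2 not covered; Fenwick agreement on XVIII.2.2.1: XVIII.1.1.2 not covered. → 10%.
Line C: grain → XVIII.2; frozen → XVIII.2.2; for industrial use → XVIII.2.2.1. Scheduled 10%. Quintara agreement on XVIII.2.2: RVC < 40%. → 10%.
Sum: 7% + 10% + 10% = 27%.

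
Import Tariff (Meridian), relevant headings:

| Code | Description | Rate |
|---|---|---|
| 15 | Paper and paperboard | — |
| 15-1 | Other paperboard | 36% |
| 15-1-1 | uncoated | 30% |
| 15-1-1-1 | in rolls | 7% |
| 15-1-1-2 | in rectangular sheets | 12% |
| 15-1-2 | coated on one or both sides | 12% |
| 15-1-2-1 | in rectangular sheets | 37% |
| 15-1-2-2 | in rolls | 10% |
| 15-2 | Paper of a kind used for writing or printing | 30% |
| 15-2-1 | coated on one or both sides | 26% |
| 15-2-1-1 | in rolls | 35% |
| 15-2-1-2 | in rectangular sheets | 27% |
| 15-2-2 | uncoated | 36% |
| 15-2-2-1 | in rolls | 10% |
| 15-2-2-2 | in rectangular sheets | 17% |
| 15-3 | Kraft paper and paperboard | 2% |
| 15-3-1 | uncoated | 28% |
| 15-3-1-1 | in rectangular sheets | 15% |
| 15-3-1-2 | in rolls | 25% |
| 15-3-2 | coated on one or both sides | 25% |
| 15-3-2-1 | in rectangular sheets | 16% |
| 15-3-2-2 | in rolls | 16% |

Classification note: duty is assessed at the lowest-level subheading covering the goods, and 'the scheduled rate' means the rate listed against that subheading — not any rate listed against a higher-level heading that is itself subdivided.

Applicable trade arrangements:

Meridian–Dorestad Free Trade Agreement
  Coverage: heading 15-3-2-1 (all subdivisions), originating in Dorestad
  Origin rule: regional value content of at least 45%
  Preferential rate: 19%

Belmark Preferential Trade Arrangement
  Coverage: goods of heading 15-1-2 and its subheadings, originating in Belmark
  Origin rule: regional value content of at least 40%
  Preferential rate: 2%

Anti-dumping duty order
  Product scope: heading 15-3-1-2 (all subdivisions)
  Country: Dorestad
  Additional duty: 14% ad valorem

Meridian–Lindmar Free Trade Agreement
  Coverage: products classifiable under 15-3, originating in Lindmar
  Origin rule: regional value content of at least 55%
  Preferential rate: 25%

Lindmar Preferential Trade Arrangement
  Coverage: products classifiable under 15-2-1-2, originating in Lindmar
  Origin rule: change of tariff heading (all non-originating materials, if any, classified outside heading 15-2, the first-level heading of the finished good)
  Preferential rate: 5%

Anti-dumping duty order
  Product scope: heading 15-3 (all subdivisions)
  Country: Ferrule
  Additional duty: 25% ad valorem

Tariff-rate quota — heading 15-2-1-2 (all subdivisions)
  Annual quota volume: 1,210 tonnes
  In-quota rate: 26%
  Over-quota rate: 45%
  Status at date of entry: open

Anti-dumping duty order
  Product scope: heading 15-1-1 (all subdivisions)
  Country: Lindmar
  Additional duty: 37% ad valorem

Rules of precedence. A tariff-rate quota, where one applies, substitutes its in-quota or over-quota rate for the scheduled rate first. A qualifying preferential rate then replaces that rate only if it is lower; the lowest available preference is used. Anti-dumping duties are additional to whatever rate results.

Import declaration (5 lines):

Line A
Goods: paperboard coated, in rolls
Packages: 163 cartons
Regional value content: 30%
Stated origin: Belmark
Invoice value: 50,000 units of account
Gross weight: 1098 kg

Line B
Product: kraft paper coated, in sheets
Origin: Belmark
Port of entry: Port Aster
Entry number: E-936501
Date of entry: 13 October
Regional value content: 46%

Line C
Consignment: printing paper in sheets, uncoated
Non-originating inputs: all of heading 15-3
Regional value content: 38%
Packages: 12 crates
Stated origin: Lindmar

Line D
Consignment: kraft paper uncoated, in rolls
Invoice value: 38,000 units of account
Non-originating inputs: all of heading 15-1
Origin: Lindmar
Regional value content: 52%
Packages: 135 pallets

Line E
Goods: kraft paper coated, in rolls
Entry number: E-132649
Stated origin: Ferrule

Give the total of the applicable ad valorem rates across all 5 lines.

109%

Line A: paperboard → 15-1; coated → 15-1-2; in rolls → 15-1-2-2. Scheduled 10%. Belmark agreement on 15-1-2: RVC < 40%. → 10%.
Line B: kraft paper → 15-3; coated → 15-3-2; in sheets → 15-3-2-1. Scheduled 16%. Belmark agreement on 15-1-2: 15-3-2-1 not covered. → 16%.
Line C: printing paper → 15-2; uncoated → 15-2-2; in sheets → 15-2-2-2. Scheduled 17%. Lindmar agreement on 15-3: 15-2-2-2 not covered; Lindmar agreement on 15-2-1-2: 15-2-2-2 not covered. → 17%.
Line D: kraft paper → 15-3; uncoated → 15-3-1; in rolls → 15-3-1-2. Scheduled 25%. Lindmar agreement on 15-3: RVC < 55%; Lindmar agreement on 15-2-1-2: 15-3-1-2 not covered. → 25%.
Line E: kraft paper → 15-3; coated → 15-3-2; in rolls → 15-3-2-2. Scheduled 16%. anti-dumping (Ferrule, 15-3): +25%; total 16% + 25% = 41%. → 41%.
Sum: 10% + 16% + 17% + 25% + 41% = 109%.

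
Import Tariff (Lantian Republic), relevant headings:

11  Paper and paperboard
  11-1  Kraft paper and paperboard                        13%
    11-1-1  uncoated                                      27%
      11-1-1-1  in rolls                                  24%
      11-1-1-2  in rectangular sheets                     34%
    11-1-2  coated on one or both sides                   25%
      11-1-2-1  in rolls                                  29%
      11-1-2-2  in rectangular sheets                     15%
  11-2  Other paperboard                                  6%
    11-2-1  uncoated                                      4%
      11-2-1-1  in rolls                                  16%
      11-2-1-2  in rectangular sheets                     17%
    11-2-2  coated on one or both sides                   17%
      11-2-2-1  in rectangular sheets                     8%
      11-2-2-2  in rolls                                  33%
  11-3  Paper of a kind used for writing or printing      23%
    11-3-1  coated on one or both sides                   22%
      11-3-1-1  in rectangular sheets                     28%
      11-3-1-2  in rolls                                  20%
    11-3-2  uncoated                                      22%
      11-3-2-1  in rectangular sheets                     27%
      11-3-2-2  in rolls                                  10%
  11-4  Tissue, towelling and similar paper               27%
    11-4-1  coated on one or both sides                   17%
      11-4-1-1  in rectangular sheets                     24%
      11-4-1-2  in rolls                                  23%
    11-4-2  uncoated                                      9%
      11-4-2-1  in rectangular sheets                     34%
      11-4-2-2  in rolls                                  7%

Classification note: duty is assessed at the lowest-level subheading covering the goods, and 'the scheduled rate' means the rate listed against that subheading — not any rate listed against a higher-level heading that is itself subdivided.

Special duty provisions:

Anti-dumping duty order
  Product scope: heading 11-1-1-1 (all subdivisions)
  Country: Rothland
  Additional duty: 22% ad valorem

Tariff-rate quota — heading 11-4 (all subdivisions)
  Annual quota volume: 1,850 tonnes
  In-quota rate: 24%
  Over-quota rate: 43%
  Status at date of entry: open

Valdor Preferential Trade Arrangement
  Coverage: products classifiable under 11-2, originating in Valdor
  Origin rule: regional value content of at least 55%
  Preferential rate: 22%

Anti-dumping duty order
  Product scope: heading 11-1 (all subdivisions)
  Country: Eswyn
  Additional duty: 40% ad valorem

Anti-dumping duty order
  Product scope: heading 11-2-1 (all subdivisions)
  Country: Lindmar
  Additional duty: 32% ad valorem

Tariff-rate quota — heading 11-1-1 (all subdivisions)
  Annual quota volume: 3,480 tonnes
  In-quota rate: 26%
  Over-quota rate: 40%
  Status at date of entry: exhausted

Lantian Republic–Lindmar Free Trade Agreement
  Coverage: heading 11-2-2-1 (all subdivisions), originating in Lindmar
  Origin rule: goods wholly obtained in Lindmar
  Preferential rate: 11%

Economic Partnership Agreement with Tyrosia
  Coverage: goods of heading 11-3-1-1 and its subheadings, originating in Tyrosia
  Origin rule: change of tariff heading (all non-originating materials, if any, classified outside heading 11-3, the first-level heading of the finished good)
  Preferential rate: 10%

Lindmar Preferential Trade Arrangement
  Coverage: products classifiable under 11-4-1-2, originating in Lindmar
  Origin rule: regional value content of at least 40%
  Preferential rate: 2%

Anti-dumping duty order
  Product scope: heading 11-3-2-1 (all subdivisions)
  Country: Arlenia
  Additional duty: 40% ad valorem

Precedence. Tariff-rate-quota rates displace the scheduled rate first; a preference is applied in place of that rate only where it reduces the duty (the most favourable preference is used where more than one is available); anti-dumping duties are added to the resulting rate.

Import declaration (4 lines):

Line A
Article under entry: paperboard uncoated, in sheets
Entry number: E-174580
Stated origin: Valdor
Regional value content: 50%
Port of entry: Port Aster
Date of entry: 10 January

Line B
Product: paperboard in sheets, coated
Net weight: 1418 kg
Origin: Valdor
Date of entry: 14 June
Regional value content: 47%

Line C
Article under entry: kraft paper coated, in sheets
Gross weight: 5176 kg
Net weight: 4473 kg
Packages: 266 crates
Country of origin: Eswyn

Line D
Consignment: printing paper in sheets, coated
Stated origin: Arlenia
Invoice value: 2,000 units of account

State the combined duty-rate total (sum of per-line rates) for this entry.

Line A: paperboard → 11-2; uncoated → 11-2-1; in sheets → 11-2-1-2. Scheduled 17%. Valdor agreement on 11-2: RVC < 55%. → 17%.
Line B: paperboard → 11-2; coated → 11-2-2; in sheets → 11-2-2-1. Scheduled 8%. Valdor agreement on 11-2: RVC < 55%. → 8%.
Line C: kraft paper → 11-1; coated → 11-1-2; in sheets → 11-1-2-2. Scheduled 15%. anti-dumping (Eswyn, 11-1): +40%; total 15% + 40% = 55%. → 55%.
Line D: printing paper → 11-3; coated → 11-3-1; in sheets → 11-3-1-1. Scheduled 28%. No special measure applies. → 28%.
Sum: 17% + 8% + 55% + 28% = 108%.

108%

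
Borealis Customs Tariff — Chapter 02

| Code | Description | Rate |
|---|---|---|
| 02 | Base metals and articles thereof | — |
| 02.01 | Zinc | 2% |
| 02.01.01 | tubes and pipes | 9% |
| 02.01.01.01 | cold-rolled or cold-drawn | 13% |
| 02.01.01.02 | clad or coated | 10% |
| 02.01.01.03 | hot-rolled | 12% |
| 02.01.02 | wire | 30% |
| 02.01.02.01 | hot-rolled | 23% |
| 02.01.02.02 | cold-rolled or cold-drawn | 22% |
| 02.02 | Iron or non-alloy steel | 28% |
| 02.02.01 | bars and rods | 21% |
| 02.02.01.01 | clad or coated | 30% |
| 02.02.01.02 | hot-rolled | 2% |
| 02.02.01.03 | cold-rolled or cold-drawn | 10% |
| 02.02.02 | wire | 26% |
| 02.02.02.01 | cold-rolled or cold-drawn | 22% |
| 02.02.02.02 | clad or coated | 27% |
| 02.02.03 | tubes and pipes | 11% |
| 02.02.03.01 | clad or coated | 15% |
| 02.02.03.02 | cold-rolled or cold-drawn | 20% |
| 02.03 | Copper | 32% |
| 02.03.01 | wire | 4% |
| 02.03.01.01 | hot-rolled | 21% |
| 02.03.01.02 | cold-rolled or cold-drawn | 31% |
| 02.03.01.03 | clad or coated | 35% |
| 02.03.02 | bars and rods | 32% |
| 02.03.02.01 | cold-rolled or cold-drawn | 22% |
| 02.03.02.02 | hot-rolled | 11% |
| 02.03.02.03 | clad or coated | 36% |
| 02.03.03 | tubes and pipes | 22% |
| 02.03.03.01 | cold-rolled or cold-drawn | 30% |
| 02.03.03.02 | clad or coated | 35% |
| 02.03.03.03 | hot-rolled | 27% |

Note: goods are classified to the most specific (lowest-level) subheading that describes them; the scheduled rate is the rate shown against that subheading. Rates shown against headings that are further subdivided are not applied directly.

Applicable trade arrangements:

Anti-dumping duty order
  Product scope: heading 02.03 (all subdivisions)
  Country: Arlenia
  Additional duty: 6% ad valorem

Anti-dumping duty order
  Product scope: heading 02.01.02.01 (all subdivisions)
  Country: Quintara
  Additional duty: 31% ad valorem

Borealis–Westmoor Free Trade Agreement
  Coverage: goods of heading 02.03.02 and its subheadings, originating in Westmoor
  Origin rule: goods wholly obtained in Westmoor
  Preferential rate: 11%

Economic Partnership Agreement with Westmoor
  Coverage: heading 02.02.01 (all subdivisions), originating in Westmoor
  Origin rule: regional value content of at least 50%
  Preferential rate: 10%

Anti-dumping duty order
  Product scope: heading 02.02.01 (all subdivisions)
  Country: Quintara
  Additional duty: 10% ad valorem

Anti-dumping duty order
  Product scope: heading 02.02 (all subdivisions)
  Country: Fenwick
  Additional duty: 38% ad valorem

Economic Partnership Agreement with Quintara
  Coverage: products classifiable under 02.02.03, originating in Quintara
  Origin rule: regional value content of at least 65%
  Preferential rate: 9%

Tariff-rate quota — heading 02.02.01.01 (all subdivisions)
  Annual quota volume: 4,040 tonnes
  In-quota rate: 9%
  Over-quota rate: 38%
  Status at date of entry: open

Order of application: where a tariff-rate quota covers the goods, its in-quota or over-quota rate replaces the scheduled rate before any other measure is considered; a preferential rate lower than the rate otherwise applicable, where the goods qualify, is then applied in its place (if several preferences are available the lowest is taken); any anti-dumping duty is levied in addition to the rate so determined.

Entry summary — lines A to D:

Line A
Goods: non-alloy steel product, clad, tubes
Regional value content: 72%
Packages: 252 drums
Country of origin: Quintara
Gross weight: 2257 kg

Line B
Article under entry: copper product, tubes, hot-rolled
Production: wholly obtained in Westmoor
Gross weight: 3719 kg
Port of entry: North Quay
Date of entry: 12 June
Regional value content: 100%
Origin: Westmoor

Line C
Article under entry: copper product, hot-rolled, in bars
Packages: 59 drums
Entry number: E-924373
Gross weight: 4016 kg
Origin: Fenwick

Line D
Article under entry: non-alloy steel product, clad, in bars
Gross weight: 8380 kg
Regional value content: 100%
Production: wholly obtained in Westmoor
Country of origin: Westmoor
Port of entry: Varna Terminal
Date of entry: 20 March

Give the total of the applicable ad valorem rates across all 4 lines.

Line A: non-alloy steel → 02.02; tubes → 02.02.03; clad → 02.02.03.01. Scheduled 15%. Quintara agreement on 02.02.03: RVC ≥ 65% → 9% available; preferential 9%. → 9%.
Line B: copper → 02.03; tubes → 02.03.03; hot-rolled → 02.03.03.03. Scheduled 27%. Westmoor agreement on 02.03.02: 02.03.03.03 not covered; Westmoor agreement on 02.02.01: 02.03.03.03 not covered. → 27%.
Line C: copper → 02.03; in bars → 02.03.02; hot-rolled → 02.03.02.02. Scheduled 11%. No special measure applies. → 11%.
Line D: non-alloy steel → 02.02; in bars → 02.02.01; clad → 02.02.01.01. Scheduled 30%. quota on 02.02.01.01 open → in-quota 9%; Westmoor agreement on 02.03.02: 02.02.01.01 not covered; Westmoor agreement on 02.02.01: RVC ≥ 50% → 10% available; preference 10% not lower than 9% → no reduction. → 9%.
Sum: 9% + 27% + 11% + 9% = 56%.

56%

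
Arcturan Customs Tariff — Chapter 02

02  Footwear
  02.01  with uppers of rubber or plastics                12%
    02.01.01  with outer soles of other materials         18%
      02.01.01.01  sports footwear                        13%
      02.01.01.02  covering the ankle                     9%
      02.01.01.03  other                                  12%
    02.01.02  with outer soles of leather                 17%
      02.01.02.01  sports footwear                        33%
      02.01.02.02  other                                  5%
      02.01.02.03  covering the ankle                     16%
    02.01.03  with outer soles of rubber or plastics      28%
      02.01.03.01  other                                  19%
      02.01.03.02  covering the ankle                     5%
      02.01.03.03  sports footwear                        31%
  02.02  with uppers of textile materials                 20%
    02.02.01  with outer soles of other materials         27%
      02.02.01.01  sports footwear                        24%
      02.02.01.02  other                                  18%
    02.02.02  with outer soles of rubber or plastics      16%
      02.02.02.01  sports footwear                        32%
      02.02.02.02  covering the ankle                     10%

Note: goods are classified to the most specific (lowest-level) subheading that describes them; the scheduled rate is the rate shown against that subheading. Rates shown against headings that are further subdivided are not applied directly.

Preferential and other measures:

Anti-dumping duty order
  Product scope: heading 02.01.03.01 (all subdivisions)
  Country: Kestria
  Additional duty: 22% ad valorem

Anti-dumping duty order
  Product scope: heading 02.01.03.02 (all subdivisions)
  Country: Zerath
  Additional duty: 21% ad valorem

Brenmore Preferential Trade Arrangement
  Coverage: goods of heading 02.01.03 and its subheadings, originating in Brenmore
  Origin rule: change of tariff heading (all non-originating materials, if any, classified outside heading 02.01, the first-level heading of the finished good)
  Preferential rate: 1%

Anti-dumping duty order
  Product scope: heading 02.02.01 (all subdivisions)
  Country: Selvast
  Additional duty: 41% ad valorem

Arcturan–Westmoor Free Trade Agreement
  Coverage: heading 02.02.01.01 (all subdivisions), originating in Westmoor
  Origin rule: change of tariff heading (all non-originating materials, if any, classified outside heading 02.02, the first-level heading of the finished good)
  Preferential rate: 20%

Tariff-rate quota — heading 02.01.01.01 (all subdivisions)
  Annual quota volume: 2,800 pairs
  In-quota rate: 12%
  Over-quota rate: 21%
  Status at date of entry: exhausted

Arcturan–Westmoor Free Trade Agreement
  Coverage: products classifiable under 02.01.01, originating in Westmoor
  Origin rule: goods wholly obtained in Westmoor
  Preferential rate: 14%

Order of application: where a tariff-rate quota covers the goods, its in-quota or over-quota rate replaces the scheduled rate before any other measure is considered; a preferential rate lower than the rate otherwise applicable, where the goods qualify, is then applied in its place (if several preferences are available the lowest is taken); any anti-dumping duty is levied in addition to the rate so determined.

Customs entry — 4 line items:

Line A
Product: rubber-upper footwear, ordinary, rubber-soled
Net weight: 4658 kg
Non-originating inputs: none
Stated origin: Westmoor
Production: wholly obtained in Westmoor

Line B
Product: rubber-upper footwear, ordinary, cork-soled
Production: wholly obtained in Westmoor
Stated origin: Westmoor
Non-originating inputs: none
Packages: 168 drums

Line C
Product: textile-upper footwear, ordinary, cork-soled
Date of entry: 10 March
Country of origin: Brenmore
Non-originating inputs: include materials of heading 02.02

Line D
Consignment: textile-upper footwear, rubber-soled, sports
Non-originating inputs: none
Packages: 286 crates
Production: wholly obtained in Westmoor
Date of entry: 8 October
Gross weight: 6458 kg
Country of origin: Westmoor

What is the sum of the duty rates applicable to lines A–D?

Line A: rubber-upper → 02.01; rubber-soled → 02.01.03; ordinary → 02.01.03.01. Scheduled 19%. Westmoor agreement on 02.02.01.01: 02.01.03.01 not covered; Westmoor agreement on 02.01.01: 02.01.03.01 not covered. → 19%.
Line B: rubber-upper → 02.01; cork-soled → 02.01.01; ordinary → 02.01.01.03. Scheduled 12%. Westmoor agreement on 02.02.01.01: 02.01.01.03 not covered; Westmoor agreement on 02.01.01: wholly obtained → 14% available; preference 14% not lower than 12% → no reduction. → 12%.
Line C: textile-upper → 02.02; cork-soled → 02.02.01; ordinary → 02.02.01.02. Scheduled 18%. Brenmore agreement on 02.01.03: 02.02.01.02 not covered. → 18%.
Line D: textile-upper → 02.02; rubber-soled → 02.02.02; sports → 02.02.02.01. Scheduled 32%. Westmoor agreement on 02.02.01.01: 02.02.02.01 not covered; Westmoor agreement on 02.01.01: 02.02.02.01 not covered. → 32%.
Sum: 19% + 12% + 18% + 32% = 81%.

81%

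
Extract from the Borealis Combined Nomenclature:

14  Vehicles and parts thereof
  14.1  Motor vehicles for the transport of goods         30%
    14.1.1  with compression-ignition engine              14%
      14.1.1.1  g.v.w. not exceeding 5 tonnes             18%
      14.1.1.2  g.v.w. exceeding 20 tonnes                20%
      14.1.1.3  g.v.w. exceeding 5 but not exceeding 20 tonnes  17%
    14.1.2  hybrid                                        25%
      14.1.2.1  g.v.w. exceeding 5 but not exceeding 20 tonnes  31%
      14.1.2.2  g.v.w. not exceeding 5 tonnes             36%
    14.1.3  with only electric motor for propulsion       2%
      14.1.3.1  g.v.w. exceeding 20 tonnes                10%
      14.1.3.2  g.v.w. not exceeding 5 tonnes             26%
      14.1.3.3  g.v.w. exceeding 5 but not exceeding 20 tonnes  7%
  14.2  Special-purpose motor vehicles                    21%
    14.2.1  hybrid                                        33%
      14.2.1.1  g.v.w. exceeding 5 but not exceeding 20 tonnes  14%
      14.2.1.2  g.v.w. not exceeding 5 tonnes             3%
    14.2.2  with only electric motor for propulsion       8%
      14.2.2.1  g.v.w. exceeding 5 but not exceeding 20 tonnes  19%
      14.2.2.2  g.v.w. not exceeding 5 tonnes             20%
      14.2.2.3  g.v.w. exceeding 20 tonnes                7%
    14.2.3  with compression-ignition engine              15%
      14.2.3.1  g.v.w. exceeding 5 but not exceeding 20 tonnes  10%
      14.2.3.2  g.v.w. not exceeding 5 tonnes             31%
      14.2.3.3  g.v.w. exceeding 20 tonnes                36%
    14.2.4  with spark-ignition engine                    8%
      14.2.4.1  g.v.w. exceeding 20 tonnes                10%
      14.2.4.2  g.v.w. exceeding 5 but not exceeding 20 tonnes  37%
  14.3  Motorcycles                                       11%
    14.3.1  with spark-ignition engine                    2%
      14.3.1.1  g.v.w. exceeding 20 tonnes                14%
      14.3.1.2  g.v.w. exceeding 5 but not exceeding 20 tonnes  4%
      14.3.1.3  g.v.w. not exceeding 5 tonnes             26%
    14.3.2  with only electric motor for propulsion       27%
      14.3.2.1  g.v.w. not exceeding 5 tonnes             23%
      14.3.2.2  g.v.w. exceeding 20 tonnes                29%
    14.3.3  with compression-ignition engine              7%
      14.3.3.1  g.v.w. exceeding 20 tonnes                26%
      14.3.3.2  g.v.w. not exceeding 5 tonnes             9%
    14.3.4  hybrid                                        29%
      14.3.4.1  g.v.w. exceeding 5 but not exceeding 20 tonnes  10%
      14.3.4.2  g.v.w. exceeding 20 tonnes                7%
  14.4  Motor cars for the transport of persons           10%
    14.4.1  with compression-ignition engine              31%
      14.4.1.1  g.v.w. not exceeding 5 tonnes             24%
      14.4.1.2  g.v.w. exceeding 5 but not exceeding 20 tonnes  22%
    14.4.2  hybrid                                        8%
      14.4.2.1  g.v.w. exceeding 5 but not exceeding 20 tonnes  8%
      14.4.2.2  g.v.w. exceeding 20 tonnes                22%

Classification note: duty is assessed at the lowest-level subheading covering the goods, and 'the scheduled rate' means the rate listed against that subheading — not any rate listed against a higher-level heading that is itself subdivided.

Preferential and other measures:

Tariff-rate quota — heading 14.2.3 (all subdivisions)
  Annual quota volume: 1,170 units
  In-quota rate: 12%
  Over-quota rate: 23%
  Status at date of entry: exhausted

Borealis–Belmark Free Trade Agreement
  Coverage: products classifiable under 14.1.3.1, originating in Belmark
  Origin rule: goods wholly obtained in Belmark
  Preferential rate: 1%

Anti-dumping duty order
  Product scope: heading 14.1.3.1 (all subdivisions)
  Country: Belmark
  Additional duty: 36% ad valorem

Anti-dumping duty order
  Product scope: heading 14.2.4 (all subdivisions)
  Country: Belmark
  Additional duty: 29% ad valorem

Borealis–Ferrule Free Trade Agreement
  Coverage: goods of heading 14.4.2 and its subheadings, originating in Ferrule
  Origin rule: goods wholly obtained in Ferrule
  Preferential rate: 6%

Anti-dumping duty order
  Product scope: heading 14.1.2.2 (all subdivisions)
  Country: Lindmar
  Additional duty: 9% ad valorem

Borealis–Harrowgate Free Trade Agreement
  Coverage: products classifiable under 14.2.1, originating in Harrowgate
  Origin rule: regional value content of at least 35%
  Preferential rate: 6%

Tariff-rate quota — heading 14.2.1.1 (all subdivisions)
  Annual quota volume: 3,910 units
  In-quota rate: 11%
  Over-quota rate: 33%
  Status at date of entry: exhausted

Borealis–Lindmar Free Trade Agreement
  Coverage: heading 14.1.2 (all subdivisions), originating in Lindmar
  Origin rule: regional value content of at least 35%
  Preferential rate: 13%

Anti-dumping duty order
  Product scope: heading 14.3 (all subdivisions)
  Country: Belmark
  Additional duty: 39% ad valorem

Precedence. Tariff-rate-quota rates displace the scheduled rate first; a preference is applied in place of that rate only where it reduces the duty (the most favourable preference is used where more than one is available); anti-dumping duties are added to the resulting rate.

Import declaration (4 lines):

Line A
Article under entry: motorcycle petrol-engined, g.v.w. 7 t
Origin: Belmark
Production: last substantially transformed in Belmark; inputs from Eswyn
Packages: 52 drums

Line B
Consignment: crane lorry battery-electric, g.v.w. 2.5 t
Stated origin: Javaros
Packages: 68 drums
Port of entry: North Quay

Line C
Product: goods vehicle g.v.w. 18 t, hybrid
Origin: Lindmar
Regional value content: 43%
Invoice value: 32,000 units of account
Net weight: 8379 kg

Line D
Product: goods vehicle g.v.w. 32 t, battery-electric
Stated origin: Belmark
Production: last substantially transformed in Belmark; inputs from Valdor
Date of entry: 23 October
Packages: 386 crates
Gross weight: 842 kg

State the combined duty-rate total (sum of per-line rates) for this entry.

122%

Line A: motorcycle → 14.3; petrol-engined → 14.3.1; g.v.w. 7 t → 14.3.1.2. Scheduled 4%. Belmark agreement on 14.1.3.1: 14.3.1.2 not covered; anti-dumping (Belmark, 14.3): +39%; total 4% + 39% = 43%. → 43%.
Line B: crane lorry → 14.2; battery-electric → 14.2.2; g.v.w. 2.5 t → 14.2.2.2. Scheduled 20%. No special measure applies. → 20%.
Line C: goods vehicle → 14.1; hybrid → 14.1.2; g.v.w. 18 t → 14.1.2.1. Scheduled 31%. Lindmar agreement on 14.1.2: RVC ≥ 35% → 13% available; preferential 13%. → 13%.
Line D: goods vehicle → 14.1; battery-electric → 14.1.3; g.v.w. 32 t → 14.1.3.1. Scheduled 10%. Belmark agreement on 14.1.3.1: not wholly obtained; anti-dumping (Belmark, 14.1.3.1): +36%; total 10% + 36% = 46%. → 46%.
Sum: 43% + 20% + 13% + 46% = 122%.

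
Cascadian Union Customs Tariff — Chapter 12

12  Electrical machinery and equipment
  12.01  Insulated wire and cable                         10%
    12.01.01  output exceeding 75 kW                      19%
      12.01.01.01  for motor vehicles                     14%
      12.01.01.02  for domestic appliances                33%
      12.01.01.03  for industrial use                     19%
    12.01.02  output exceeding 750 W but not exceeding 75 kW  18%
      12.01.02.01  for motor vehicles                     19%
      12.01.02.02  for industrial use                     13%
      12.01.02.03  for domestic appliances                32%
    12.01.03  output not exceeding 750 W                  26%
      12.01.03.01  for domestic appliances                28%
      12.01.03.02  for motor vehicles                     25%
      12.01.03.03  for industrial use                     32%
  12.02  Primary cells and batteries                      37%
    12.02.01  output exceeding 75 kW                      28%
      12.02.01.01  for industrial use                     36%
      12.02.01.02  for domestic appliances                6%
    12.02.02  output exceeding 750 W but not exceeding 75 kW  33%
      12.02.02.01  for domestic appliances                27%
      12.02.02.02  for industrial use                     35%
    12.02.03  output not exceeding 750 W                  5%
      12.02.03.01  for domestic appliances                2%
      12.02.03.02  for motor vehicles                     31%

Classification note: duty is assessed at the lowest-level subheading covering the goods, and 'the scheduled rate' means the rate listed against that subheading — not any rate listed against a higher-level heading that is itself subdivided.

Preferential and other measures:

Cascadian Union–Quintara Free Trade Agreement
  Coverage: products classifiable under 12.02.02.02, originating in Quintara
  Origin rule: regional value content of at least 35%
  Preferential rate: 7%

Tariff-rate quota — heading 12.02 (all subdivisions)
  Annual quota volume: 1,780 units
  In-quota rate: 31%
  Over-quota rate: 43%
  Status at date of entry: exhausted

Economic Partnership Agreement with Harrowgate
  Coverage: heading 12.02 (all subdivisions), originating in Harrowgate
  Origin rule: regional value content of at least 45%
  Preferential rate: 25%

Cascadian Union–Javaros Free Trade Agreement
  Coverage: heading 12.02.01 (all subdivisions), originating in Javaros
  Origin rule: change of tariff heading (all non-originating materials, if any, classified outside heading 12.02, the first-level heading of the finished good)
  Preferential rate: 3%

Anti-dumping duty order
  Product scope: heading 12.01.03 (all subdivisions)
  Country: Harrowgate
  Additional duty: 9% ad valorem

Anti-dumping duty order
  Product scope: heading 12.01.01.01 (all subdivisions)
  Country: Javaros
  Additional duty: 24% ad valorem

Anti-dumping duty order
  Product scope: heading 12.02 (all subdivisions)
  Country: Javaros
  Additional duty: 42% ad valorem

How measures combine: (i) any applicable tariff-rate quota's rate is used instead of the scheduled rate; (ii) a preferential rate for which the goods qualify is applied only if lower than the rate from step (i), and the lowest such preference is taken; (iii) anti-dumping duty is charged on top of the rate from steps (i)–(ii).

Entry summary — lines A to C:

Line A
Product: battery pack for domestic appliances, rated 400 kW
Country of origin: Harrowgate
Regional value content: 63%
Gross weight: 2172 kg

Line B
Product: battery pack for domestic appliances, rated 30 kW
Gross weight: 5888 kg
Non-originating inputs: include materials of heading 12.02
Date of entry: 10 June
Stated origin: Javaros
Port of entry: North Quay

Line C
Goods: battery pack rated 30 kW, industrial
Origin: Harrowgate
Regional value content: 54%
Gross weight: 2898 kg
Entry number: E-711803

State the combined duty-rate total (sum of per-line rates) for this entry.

135%

Line A: battery pack → 12.02; rated 400 kW → 12.02.01; for domestic appliances → 12.02.01.02. Scheduled 6%. quota on 12.02 exhausted → over-quota 43%; Harrowgate agreement on 12.02: RVC ≥ 45% → 25% available; preferential 25%. → 25%.
Line B: battery pack → 12.02; rated 30 kW → 12.02.02; for domestic appliances → 12.02.02.01. Scheduled 27%. quota on 12.02 exhausted → over-quota 43%; Javaros agreement on 12.02.01: 12.02.02.01 not covered; anti-dumping (Javaros, 12.02): +42%; total 43% + 42% = 85%. → 85%.
Line C: battery pack → 12.02; rated 30 kW → 12.02.02; industrial → 12.02.02.02. Scheduled 35%. quota on 12.02 exhausted → over-quota 43%; Harrowgate agreement on 12.02: RVC ≥ 45% → 25% available; preferential 25%. → 25%.
Sum: 25% + 85% + 25% = 135%.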